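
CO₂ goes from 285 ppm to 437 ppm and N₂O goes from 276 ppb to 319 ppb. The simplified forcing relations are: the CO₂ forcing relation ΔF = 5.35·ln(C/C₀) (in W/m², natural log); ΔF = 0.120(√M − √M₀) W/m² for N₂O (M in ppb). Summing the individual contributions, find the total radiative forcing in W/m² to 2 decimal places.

ΔF = 2.44 W/m²

CO₂: 5.35 × ln(437/285) = 5.35 × ln(1.53333) = 5.35 × 0.42744 = 2.2868 W/m².
N₂O: 0.120 × (√319 − √276) = 0.120 × (17.8606 − 16.6132) = 0.120 × 1.2474 = 0.1497 W/m².
Total ΔF = 2.2868 + 0.1497 = 2.4365 W/m².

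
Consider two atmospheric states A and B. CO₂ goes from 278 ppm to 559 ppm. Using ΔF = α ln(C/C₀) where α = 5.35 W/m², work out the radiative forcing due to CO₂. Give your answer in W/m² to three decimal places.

CO₂: 5.35 × ln(559/278) = 5.35 × ln(2.01079) = 5.35 × 0.69853 = 3.7371 W/m².

ΔF = 3.737 W/m²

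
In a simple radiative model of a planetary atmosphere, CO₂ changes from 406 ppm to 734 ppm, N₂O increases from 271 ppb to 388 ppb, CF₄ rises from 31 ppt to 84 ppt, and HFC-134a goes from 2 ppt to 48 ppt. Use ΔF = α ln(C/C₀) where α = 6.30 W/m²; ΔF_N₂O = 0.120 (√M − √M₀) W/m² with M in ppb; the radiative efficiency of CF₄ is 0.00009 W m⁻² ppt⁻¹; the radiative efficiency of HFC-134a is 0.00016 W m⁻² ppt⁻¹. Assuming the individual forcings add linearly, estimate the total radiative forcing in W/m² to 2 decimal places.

CO₂: 6.30 × ln(734/406) = 6.30 × ln(1.80788) = 6.30 × 0.59215 = 3.7305 W/m².
N₂O: 0.120 × (√388 − √271) = 0.120 × (19.6977 − 16.4621) = 0.120 × 3.2356 = 0.3883 W/m².
CF₄: ΔF = 0.00009 × (84 − 31) = 0.00009 × 53 = 0.0048 W/m².
HFC-134a: ΔF = 0.00016 × (48 − 2) = 0.00016 × 46 = 0.0074 W/m².
Total ΔF = 3.7305 + 0.3883 + 0.0048 + 0.0074 = 4.1310 W/m².

ΔF = 4.13 W/m²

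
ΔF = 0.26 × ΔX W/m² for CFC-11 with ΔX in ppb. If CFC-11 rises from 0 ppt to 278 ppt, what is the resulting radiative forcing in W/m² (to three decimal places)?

ΔF = 0.072 W/m²

CFC-11: Δ = 278 − 0 = 278 ppt = 0.278 ppb; ΔF = 0.26 × 0.278 = 0.0723 W/m².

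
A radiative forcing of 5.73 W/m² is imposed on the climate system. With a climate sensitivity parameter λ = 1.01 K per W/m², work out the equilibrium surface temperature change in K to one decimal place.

ΔT = 5.8 K

ΔT = λ ΔF = 1.01 × 5.73 = 5.7873 K.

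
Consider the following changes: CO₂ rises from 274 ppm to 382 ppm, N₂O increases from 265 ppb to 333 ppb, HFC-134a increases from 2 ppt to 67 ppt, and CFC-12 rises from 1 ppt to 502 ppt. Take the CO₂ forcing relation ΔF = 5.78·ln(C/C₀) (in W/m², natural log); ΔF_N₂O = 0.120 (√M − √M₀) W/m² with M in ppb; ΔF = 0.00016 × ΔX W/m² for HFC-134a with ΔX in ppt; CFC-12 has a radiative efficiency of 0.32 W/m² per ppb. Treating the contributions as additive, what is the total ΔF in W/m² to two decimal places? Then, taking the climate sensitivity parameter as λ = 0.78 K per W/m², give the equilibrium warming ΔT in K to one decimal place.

CO₂: 5.78 × ln(382/274) = 5.78 × ln(1.39416) = 5.78 × 0.33229 = 1.9206 W/m².
N₂O: 0.120 × (√333 − √265) = 0.120 × (18.2483 − 16.2788) = 0.120 × 1.9695 = 0.2363 W/m².
HFC-134a: ΔF = 0.00016 × (67 − 2) = 0.00016 × 65 = 0.0104 W/m².
CFC-12: Δ = 502 − 1 = 501 ppt = 0.501 ppb; ΔF = 0.32 × 0.501 = 0.1603 W/m².
Total ΔF = 1.9206 + 0.2363 + 0.0104 + 0.1603 = 2.3276 W/m².
ΔT = λ ΔF = 0.78 × 2.33 = 1.8174 K.

ΔF = 2.33 W/m²; ΔT = 1.8 K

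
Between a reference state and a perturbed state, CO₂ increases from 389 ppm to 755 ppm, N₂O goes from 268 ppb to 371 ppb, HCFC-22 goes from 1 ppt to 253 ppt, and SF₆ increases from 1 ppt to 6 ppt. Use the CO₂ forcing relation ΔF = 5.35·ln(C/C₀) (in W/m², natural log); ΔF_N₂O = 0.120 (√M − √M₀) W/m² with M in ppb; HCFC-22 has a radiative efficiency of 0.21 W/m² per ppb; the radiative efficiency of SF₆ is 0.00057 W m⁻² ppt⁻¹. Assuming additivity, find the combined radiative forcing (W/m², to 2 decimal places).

ΔF = 3.95 W/m²

CO₂: 5.35 × ln(755/389) = 5.35 × ln(1.94087) = 5.35 × 0.66314 = 3.5478 W/m².
N₂O: 0.120 × (√371 − √268) = 0.120 × (19.2614 − 16.3707) = 0.120 × 2.8907 = 0.3469 W/m².
HCFC-22: Δ = 253 − 1 = 252 ppt = 0.252 ppb; ΔF = 0.21 × 0.252 = 0.0529 W/m².
SF₆: ΔF = 0.00057 × (6 − 1) = 0.00057 × 5 = 0.0029 W/m².
Total ΔF = 3.5478 + 0.3469 + 0.0529 + 0.0029 = 3.9505 W/m².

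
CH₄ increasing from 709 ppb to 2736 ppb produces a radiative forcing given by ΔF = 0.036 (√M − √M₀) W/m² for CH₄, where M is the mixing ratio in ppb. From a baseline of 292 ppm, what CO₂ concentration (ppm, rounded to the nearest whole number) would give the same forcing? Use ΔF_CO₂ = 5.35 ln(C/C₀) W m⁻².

CH₄ forcing: 0.036 × (√2736 − √709) = 0.036 × (52.3068 − 26.6271) = 0.036 × 25.6797 = 0.92447 W/m².
Set 5.35 ln(C/292) = 0.92447: ln(C/292) = 0.92447/5.35 = 0.17280, so C = 292 × e^0.17280 = 292 × 1.18863 = 347.08 ppm.

C ≈ 347 ppm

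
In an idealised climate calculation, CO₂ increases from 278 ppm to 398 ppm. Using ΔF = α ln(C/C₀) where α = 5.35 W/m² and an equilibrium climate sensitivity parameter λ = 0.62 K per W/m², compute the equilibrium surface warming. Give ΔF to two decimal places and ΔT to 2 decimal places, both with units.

ΔF = 1.92 W/m²; ΔT = 1.19 K

CO₂: 5.35 × ln(398/278) = 5.35 × ln(1.43165) = 5.35 × 0.35883 = 1.9197 W/m².
ΔT = λ ΔF = 0.62 × 1.92 = 1.1904 K.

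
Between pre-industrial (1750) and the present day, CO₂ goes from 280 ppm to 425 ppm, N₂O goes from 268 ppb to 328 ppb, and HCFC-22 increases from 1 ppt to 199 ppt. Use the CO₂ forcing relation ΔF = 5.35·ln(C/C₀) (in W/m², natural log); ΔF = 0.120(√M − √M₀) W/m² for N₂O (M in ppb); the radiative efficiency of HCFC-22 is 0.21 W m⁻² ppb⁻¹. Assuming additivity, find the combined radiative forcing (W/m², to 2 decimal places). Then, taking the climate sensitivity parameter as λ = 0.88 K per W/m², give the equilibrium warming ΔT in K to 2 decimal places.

CO₂: 5.35 × ln(425/280) = 5.35 × ln(1.51786) = 5.35 × 0.41730 = 2.2326 W/m².
N₂O: 0.120 × (√328 − √268) = 0.120 × (18.1108 − 16.3707) = 0.120 × 1.7401 = 0.2088 W/m².
HCFC-22: Δ = 199 − 1 = 198 ppt = 0.198 ppb; ΔF = 0.21 × 0.198 = 0.0416 W/m².
Total ΔF = 2.2326 + 0.2088 + 0.0416 = 2.4830 W/m².
ΔT = λ ΔF = 0.88 × 2.48 = 2.1824 K.

ΔF = 2.48 W/m²; ΔT = 2.18 K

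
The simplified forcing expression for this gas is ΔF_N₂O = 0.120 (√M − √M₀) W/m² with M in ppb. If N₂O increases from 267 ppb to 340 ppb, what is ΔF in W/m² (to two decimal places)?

N₂O: 0.120 × (√340 − √267) = 0.120 × (18.4391 − 16.3401) = 0.120 × 2.0990 = 0.2519 W/m².

ΔF = 0.25 W/m²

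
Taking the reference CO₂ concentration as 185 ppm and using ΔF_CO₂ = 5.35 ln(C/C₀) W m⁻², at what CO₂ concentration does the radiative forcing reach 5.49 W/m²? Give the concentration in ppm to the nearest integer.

C ≈ 516 ppm

Set 5.35 ln(C/185) = 5.49, so ln(C/185) = 5.49/5.35 = 1.02617.
Then C/185 = e^1.02617 = 2.79036, giving C = 185 × 2.79036 = 516.22 ppm.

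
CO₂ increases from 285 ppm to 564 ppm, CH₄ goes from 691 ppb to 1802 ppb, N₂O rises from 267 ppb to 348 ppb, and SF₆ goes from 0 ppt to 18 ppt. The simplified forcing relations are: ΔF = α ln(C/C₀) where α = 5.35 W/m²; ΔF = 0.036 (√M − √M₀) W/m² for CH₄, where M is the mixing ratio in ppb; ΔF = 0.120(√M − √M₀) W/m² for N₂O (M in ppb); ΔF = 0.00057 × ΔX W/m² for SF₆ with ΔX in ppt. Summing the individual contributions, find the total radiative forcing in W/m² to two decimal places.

ΔF = 4.52 W/m²

CO₂: 5.35 × ln(564/285) = 5.35 × ln(1.97895) = 5.35 × 0.68257 = 3.6517 W/m².
CH₄: 0.036 × (√1802 − √691) = 0.036 × (42.4500 − 26.2869) = 0.036 × 16.1631 = 0.5819 W/m².
N₂O: 0.120 × (√348 − √267) = 0.120 × (18.6548 − 16.3401) = 0.120 × 2.3147 = 0.2778 W/m².
SF₆: ΔF = 0.00057 × (18 − 0) = 0.00057 × 18 = 0.0103 W/m².
Total ΔF = 3.6517 + 0.5819 + 0.2778 + 0.0103 = 4.5217 W/m².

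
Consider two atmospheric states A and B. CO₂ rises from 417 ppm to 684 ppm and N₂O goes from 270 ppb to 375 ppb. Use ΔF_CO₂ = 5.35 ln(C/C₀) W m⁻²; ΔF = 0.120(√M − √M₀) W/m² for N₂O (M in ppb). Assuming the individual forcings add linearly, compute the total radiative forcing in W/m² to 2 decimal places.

CO₂: 5.35 × ln(684/417) = 5.35 × ln(1.64029) = 5.35 × 0.49487 = 2.6476 W/m².
N₂O: 0.120 × (√375 − √270) = 0.120 × (19.3649 − 16.4317) = 0.120 × 2.9332 = 0.3520 W/m².
Total ΔF = 2.6476 + 0.3520 = 2.9996 W/m².

ΔF = 3.00 W/m²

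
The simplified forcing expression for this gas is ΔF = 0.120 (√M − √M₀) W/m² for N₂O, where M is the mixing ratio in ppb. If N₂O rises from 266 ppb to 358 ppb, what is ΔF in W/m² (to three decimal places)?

N₂O: 0.120 × (√358 − √266) = 0.120 × (18.9209 − 16.3095) = 0.120 × 2.6114 = 0.3134 W/m².

ΔF = 0.313 W/m²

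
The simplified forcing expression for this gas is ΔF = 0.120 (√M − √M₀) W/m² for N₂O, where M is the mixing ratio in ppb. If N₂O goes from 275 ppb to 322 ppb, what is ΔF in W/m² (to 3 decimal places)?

ΔF = 0.163 W/m²

N₂O: 0.120 × (√322 − √275) = 0.120 × (17.9444 − 16.5831) = 0.120 × 1.3613 = 0.1634 W/m².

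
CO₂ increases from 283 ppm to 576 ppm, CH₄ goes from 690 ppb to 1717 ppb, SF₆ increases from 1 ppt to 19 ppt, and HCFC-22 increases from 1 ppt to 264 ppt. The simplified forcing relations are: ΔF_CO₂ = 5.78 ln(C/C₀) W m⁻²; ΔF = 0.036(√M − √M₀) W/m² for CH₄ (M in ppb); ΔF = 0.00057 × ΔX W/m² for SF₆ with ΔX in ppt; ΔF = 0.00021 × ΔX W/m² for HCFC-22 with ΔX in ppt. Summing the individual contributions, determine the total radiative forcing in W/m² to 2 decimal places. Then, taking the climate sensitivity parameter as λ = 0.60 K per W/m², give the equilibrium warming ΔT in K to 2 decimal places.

CO₂: 5.78 × ln(576/283) = 5.78 × ln(2.03534) = 5.78 × 0.71066 = 4.1076 W/m².
CH₄: 0.036 × (√1717 − √690) = 0.036 × (41.4367 − 26.2679) = 0.036 × 15.1688 = 0.5461 W/m².
SF₆: ΔF = 0.00057 × (19 − 1) = 0.00057 × 18 = 0.0103 W/m².
HCFC-22: ΔF = 0.00021 × (264 − 1) = 0.00021 × 263 = 0.0552 W/m².
Total ΔF = 4.1076 + 0.5461 + 0.0103 + 0.0552 = 4.7192 W/m².
ΔT = λ ΔF = 0.60 × 4.72 = 2.8320 K.

ΔF = 4.72 W/m²; ΔT = 2.83 K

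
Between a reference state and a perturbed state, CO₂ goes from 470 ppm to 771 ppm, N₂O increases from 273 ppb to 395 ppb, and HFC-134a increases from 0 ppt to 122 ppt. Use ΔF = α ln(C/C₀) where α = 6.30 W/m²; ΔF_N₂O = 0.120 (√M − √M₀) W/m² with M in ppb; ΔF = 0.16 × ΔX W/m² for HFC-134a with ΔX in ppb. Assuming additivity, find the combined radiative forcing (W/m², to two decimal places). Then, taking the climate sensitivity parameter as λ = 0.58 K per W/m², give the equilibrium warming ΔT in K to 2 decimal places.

ΔF = 3.54 W/m²; ΔT = 2.05 K

CO₂: 6.30 × ln(771/470) = 6.30 × ln(1.64043) = 6.30 × 0.49496 = 3.1182 W/m².
N₂O: 0.120 × (√395 − √273) = 0.120 × (19.8746 − 16.5227) = 0.120 × 3.3519 = 0.4022 W/m².
HFC-134a: Δ = 122 − 0 = 122 ppt = 0.122 ppb; ΔF = 0.16 × 0.122 = 0.0195 W/m².
Total ΔF = 3.1182 + 0.4022 + 0.0195 = 3.5399 W/m².
ΔT = λ ΔF = 0.58 × 3.54 = 2.0532 K.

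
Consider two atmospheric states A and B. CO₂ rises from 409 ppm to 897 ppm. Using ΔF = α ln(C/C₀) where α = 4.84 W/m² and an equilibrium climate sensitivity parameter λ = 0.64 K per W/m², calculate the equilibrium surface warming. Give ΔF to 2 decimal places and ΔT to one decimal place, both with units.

CO₂: 4.84 × ln(897/409) = 4.84 × ln(2.19315) = 4.84 × 0.78534 = 3.8010 W/m².
ΔT = λ ΔF = 0.64 × 3.80 = 2.4320 K.

ΔF = 3.80 W/m²; ΔT = 2.4 K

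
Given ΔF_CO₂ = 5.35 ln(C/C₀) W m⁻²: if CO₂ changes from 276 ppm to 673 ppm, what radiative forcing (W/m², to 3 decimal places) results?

CO₂: 5.35 × ln(673/276) = 5.35 × ln(2.43841) = 5.35 × 0.89135 = 4.7687 W/m².

ΔF = 4.769 W/m²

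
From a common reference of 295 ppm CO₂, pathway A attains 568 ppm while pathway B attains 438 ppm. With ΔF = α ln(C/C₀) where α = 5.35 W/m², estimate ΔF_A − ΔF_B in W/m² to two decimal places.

ΔF_A − ΔF_B = 1.39 W/m²

ΔF_A = 5.35 ln(568/295) = 5.35 × 0.65515 = 3.5051 W/m².
ΔF_B = 5.35 ln(438/295) = 5.35 × 0.39524 = 2.1145 W/m².
Difference: 3.5051 − 2.1145 = 1.3906 W/m².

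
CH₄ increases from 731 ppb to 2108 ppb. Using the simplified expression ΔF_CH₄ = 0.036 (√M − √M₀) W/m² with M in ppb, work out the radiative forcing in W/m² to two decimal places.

CH₄: 0.036 × (√2108 − √731) = 0.036 × (45.9130 − 27.0370) = 0.036 × 18.8760 = 0.6795 W/m².

ΔF = 0.68 W/m²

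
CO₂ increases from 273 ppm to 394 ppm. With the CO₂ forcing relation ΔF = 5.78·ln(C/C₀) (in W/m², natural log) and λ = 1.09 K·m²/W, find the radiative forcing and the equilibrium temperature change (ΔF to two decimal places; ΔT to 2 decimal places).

ΔF = 2.12 W/m²; ΔT = 2.31 K

CO₂: 5.78 × ln(394/273) = 5.78 × ln(1.44322) = 5.78 × 0.36688 = 2.1206 W/m².
ΔT = λ ΔF = 1.09 × 2.12 = 2.3108 K.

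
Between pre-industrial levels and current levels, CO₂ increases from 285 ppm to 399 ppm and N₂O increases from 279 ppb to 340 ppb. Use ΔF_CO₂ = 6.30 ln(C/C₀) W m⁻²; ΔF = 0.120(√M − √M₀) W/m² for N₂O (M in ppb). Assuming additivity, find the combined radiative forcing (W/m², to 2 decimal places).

CO₂: 6.30 × ln(399/285) = 6.30 × ln(1.40000) = 6.30 × 0.33647 = 2.1198 W/m².
N₂O: 0.120 × (√340 − √279) = 0.120 × (18.4391 − 16.7033) = 0.120 × 1.7358 = 0.2083 W/m².
Total ΔF = 2.1198 + 0.2083 = 2.3281 W/m².

ΔF = 2.33 W/m²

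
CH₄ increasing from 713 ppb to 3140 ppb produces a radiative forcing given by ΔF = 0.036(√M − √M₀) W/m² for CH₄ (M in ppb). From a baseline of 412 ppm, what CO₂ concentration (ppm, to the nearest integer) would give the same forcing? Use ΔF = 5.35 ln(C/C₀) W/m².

C ≈ 502 ppm

CH₄ forcing: 0.036 × (√3140 − √713) = 0.036 × (56.0357 − 26.7021) = 0.036 × 29.3336 = 1.05601 W/m².
Set 5.35 ln(C/412) = 1.05601: ln(C/412) = 1.05601/5.35 = 0.19739, so C = 412 × e^0.19739 = 412 × 1.21822 = 501.91 ppm.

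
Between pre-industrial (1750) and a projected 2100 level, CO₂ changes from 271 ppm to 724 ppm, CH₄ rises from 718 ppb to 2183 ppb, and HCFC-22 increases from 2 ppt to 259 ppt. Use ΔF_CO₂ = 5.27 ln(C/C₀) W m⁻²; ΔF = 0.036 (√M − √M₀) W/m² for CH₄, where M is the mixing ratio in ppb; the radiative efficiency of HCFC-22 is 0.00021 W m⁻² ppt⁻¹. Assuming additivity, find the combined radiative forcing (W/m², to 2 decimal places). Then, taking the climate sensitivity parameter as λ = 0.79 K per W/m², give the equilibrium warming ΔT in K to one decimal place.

CO₂: 5.27 × ln(724/271) = 5.27 × ln(2.67159) = 5.27 × 0.98267 = 5.1787 W/m².
CH₄: 0.036 × (√2183 − √718) = 0.036 × (46.7226 − 26.7955) = 0.036 × 19.9271 = 0.7174 W/m².
HCFC-22: ΔF = 0.00021 × (259 − 2) = 0.00021 × 257 = 0.0540 W/m².
Total ΔF = 5.1787 + 0.7174 + 0.0540 = 5.9501 W/m².
ΔT = λ ΔF = 0.79 × 5.95 = 4.7005 K.

ΔF = 5.95 W/m²; ΔT = 4.7 K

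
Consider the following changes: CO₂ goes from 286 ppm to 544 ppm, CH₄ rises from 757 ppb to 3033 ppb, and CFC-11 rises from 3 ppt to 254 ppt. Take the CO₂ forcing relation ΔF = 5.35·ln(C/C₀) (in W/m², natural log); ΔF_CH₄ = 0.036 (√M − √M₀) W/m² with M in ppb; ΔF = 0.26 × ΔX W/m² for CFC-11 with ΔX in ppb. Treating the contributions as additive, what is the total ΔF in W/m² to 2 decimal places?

CO₂: 5.35 × ln(544/286) = 5.35 × ln(1.90210) = 5.35 × 0.64296 = 3.4398 W/m².
CH₄: 0.036 × (√3033 − √757) = 0.036 × (55.0727 − 27.5136) = 0.036 × 27.5591 = 0.9921 W/m².
CFC-11: Δ = 254 − 3 = 251 ppt = 0.251 ppb; ΔF = 0.26 × 0.251 = 0.0653 W/m².
Total ΔF = 3.4398 + 0.9921 + 0.0653 = 4.4972 W/m².

ΔF = 4.50 W/m²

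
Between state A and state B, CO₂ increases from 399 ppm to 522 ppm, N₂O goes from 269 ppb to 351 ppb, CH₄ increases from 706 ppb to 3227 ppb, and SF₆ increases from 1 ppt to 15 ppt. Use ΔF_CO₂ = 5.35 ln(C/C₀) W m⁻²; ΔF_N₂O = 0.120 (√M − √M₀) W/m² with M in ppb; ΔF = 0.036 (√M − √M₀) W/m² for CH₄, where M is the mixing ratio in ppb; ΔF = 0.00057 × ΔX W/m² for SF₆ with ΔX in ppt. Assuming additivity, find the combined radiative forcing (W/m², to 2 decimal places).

CO₂: 5.35 × ln(522/399) = 5.35 × ln(1.30827) = 5.35 × 0.26871 = 1.4376 W/m².
N₂O: 0.120 × (√351 − √269) = 0.120 × (18.7350 − 16.4012) = 0.120 × 2.3338 = 0.2801 W/m².
CH₄: 0.036 × (√3227 − √706) = 0.036 × (56.8067 − 26.5707) = 0.036 × 30.2360 = 1.0885 W/m².
SF₆: ΔF = 0.00057 × (15 − 1) = 0.00057 × 14 = 0.0080 W/m².
Total ΔF = 1.4376 + 0.2801 + 1.0885 + 0.0080 = 2.8142 W/m².

ΔF = 2.81 W/m²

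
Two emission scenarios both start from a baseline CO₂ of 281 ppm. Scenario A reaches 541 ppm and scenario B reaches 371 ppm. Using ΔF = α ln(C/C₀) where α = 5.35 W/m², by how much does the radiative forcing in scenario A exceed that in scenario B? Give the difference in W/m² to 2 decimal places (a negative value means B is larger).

ΔF_A − ΔF_B = 2.02 W/m²

ΔF_A = 5.35 ln(541/281) = 5.35 × 0.65506 = 3.5046 W/m².
ΔF_B = 5.35 ln(371/281) = 5.35 × 0.27785 = 1.4865 W/m².
Difference: 3.5046 − 1.4865 = 2.0181 W/m².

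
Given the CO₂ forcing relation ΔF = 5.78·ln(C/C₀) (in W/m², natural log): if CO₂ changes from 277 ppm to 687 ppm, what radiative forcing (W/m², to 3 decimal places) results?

CO₂ absorption bands are partially saturated, so forcing scales with the logarithm of the concentration ratio.
CO₂: 5.78 × ln(687/277) = 5.78 × ln(2.48014) = 5.78 × 0.90832 = 5.2501 W/m².

ΔF = 5.250 W/m²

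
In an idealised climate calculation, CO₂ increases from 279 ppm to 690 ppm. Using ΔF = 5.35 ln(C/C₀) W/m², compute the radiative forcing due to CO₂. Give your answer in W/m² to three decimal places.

CO₂ absorption bands are partially saturated, so forcing scales with the logarithm of the concentration ratio.
CO₂: 5.35 × ln(690/279) = 5.35 × ln(2.47312) = 5.35 × 0.90548 = 4.8443 W/m².

ΔF = 4.844 W/m²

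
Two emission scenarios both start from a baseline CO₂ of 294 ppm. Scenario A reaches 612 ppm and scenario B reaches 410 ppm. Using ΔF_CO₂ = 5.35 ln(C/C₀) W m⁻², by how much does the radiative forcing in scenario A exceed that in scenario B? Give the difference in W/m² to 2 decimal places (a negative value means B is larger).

ΔF_A − ΔF_B = 2.14 W/m²

ΔF_A = 5.35 ln(612/294) = 5.35 × 0.73315 = 3.9224 W/m².
ΔF_B = 5.35 ln(410/294) = 5.35 × 0.33258 = 1.7793 W/m².
Difference: 3.9224 − 1.7793 = 2.1431 W/m².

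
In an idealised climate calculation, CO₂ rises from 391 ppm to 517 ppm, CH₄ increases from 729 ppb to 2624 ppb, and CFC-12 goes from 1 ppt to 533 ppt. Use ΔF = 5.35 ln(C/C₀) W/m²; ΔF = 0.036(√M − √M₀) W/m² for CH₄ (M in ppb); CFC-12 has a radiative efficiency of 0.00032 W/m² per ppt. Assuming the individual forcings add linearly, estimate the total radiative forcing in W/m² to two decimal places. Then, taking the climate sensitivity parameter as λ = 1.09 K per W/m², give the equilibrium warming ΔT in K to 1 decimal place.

ΔF = 2.54 W/m²; ΔT = 2.8 K

CO₂: 5.35 × ln(517/391) = 5.35 × ln(1.32225) = 5.35 × 0.27933 = 1.4944 W/m².
CH₄: 0.036 × (√2624 − √729) = 0.036 × (51.2250 − 27.0000) = 0.036 × 24.2250 = 0.8721 W/m².
CFC-12: ΔF = 0.00032 × (533 − 1) = 0.00032 × 532 = 0.1702 W/m².
Total ΔF = 1.4944 + 0.8721 + 0.1702 = 2.5367 W/m².
ΔT = λ ΔF = 1.09 × 2.54 = 2.7686 K.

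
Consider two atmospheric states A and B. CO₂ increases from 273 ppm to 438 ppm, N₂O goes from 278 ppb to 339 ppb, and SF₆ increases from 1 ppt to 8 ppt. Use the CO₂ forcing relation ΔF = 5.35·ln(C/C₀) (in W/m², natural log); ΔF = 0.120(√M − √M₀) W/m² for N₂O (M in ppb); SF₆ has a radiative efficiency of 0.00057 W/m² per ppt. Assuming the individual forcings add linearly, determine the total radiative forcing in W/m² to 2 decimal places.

ΔF = 2.74 W/m²

CO₂: 5.35 × ln(438/273) = 5.35 × ln(1.60440) = 5.35 × 0.47275 = 2.5292 W/m².
N₂O: 0.120 × (√339 − √278) = 0.120 × (18.4120 − 16.6733) = 0.120 × 1.7387 = 0.2086 W/m².
SF₆: ΔF = 0.00057 × (8 − 1) = 0.00057 × 7 = 0.0040 W/m².
Total ΔF = 2.5292 + 0.2086 + 0.0040 = 2.7418 W/m².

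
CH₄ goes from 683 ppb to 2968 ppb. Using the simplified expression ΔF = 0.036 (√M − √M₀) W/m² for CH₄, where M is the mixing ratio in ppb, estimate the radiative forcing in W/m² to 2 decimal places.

ΔF = 1.02 W/m²

CH₄: 0.036 × (√2968 − √683) = 0.036 × (54.4794 − 26.1343) = 0.036 × 28.3451 = 1.0204 W/m².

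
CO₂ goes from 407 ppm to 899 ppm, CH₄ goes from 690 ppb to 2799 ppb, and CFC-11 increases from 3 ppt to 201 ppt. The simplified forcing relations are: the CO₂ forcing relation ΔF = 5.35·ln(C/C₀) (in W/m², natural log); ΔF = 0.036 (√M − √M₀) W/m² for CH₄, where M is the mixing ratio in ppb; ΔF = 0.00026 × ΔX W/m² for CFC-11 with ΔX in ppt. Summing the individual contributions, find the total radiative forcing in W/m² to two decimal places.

ΔF = 5.25 W/m²

CO₂: 5.35 × ln(899/407) = 5.35 × ln(2.20885) = 5.35 × 0.79247 = 4.2397 W/m².
CH₄: 0.036 × (√2799 − √690) = 0.036 × (52.9056 − 26.2679) = 0.036 × 26.6377 = 0.9590 W/m².
CFC-11: ΔF = 0.00026 × (201 − 3) = 0.00026 × 198 = 0.0515 W/m².
Total ΔF = 4.2397 + 0.9590 + 0.0515 = 5.2502 W/m².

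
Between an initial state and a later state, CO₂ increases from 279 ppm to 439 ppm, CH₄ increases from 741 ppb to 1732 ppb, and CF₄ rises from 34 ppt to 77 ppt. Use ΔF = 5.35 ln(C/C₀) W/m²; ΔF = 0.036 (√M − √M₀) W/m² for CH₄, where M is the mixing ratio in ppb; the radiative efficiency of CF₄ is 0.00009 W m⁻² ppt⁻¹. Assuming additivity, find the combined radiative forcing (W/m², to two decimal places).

CO₂: 5.35 × ln(439/279) = 5.35 × ln(1.57348) = 5.35 × 0.45329 = 2.4251 W/m².
CH₄: 0.036 × (√1732 − √741) = 0.036 × (41.6173 − 27.2213) = 0.036 × 14.3960 = 0.5183 W/m².
CF₄: ΔF = 0.00009 × (77 − 34) = 0.00009 × 43 = 0.0039 W/m².
Total ΔF = 2.4251 + 0.5183 + 0.0039 = 2.9473 W/m².

ΔF = 2.95 W/m²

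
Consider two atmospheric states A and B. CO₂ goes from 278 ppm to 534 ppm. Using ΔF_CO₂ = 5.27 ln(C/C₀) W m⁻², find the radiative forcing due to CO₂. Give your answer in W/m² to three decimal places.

ΔF = 3.440 W/m²

CO₂: 5.27 × ln(534/278) = 5.27 × ln(1.92086) = 5.27 × 0.65277 = 3.4401 W/m².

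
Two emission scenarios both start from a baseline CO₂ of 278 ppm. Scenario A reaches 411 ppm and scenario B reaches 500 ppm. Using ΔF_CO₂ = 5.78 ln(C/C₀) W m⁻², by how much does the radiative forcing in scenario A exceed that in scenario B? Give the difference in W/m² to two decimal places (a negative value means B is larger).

ΔF_A − ΔF_B = -1.13 W/m²

ΔF_A = 5.78 ln(411/278) = 5.78 × 0.39097 = 2.2598 W/m².
ΔF_B = 5.78 ln(500/278) = 5.78 × 0.58699 = 3.3928 W/m².
Difference: 2.2598 − 3.3928 = -1.1330 W/m².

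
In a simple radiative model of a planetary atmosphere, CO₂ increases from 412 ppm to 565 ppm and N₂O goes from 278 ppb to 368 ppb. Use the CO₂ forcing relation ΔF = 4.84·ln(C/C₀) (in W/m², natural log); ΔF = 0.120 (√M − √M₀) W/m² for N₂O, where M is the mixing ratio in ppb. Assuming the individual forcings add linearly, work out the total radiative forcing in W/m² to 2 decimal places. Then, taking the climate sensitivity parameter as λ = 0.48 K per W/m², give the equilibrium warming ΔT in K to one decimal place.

ΔF = 1.83 W/m²; ΔT = 0.9 K

CO₂: 4.84 × ln(565/412) = 4.84 × ln(1.37136) = 4.84 × 0.31580 = 1.5285 W/m².
N₂O: 0.120 × (√368 − √278) = 0.120 × (19.1833 − 16.6733) = 0.120 × 2.5100 = 0.3012 W/m².
Total ΔF = 1.5285 + 0.3012 = 1.8297 W/m².
ΔT = λ ΔF = 0.48 × 1.83 = 0.8784 K.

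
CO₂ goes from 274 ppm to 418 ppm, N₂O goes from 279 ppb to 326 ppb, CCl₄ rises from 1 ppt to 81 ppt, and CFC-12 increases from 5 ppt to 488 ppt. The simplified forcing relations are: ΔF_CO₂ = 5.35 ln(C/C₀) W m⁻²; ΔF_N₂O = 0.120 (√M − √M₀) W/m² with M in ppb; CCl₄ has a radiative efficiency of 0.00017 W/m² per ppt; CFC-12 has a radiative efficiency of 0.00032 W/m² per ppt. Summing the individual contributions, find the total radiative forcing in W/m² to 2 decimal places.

CO₂: 5.35 × ln(418/274) = 5.35 × ln(1.52555) = 5.35 × 0.42236 = 2.2596 W/m².
N₂O: 0.120 × (√326 − √279) = 0.120 × (18.0555 − 16.7033) = 0.120 × 1.3522 = 0.1623 W/m².
CCl₄: ΔF = 0.00017 × (81 − 1) = 0.00017 × 80 = 0.0136 W/m².
CFC-12: ΔF = 0.00032 × (488 − 5) = 0.00032 × 483 = 0.1546 W/m².
Total ΔF = 2.2596 + 0.1623 + 0.0136 + 0.1546 = 2.5901 W/m².

ΔF = 2.59 W/m²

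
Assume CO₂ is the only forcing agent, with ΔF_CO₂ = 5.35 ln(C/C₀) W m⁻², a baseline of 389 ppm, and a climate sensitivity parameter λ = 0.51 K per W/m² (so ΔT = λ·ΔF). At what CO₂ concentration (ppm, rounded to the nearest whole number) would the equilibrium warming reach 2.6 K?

C ≈ 1009 ppm

Required forcing: ΔF = ΔT/λ = 2.6/0.51 = 5.0980 W/m².
Then ln(C/389) = ΔF/5.35 = 5.0980/5.35 = 0.95290.
So C = 389 × e^0.95290 = 389 × 2.59322 = 1008.76 ppm.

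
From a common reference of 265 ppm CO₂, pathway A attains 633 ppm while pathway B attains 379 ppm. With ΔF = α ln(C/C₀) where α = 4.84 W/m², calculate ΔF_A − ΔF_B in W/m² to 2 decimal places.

ΔF_A = 4.84 ln(633/265) = 4.84 × 0.87074 = 4.2144 W/m².
ΔF_B = 4.84 ln(379/265) = 4.84 × 0.35781 = 1.7318 W/m².
Difference: 4.2144 − 1.7318 = 2.4826 W/m².

ΔF_A − ΔF_B = 2.48 W/m²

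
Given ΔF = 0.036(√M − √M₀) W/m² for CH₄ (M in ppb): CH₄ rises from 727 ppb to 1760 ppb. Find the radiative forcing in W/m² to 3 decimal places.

CH₄: 0.036 × (√1760 − √727) = 0.036 × (41.9524 − 26.9629) = 0.036 × 14.9895 = 0.5396 W/m².

ΔF = 0.540 W/m²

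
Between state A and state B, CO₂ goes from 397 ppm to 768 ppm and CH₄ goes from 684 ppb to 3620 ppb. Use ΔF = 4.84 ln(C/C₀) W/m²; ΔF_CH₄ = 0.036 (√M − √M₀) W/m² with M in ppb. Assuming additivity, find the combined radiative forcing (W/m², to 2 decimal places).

ΔF = 4.42 W/m²

CO₂: 4.84 × ln(768/397) = 4.84 × ln(1.93451) = 4.84 × 0.65985 = 3.1937 W/m².
CH₄: 0.036 × (√3620 − √684) = 0.036 × (60.1664 − 26.1534) = 0.036 × 34.0130 = 1.2245 W/m².
Total ΔF = 3.1937 + 1.2245 = 4.4182 W/m².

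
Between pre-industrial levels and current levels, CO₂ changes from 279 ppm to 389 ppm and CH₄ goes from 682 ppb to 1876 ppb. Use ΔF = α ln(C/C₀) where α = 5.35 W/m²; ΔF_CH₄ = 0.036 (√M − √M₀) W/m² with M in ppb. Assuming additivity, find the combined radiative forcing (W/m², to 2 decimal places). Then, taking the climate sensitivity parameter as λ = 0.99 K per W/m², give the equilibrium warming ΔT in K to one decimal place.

ΔF = 2.40 W/m²; ΔT = 2.4 K

CO₂: 5.35 × ln(389/279) = 5.35 × ln(1.39427) = 5.35 × 0.33237 = 1.7782 W/m².
CH₄: 0.036 × (√1876 − √682) = 0.036 × (43.3128 − 26.1151) = 0.036 × 17.1977 = 0.6191 W/m².
Total ΔF = 1.7782 + 0.6191 = 2.3973 W/m².
ΔT = λ ΔF = 0.99 × 2.40 = 2.3760 K.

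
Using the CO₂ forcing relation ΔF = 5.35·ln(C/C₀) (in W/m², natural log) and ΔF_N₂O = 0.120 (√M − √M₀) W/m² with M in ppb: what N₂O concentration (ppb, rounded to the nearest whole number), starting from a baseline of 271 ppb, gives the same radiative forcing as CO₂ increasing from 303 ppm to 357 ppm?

CO₂ forcing: 5.35 × ln(357/303) = 5.35 × 0.164003 = 0.87742 W/m².
Set 0.120(√M − √271) = 0.87742: √M = 0.87742/0.120 + √271 = 7.3118 + 16.4621 = 23.7739.
M = (23.7739)² = 565.20 ppb.

M ≈ 565 ppb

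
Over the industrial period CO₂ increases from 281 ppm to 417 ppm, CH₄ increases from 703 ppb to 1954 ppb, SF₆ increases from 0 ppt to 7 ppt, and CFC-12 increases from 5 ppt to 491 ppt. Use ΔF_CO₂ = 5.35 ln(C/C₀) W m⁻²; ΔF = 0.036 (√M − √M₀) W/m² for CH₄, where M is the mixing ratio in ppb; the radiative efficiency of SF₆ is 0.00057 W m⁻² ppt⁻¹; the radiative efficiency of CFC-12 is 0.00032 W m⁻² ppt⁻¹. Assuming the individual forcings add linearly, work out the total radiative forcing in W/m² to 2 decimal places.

CO₂: 5.35 × ln(417/281) = 5.35 × ln(1.48399) = 5.35 × 0.39473 = 2.1118 W/m².
CH₄: 0.036 × (√1954 − √703) = 0.036 × (44.2041 − 26.5141) = 0.036 × 17.6900 = 0.6368 W/m².
SF₆: ΔF = 0.00057 × (7 − 0) = 0.00057 × 7 = 0.0040 W/m².
CFC-12: ΔF = 0.00032 × (491 − 5) = 0.00032 × 486 = 0.1555 W/m².
Total ΔF = 2.1118 + 0.6368 + 0.0040 + 0.1555 = 2.9081 W/m².

ΔF = 2.91 W/m²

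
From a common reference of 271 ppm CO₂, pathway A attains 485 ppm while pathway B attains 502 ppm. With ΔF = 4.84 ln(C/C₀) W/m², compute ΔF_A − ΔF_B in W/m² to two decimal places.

ΔF_A = 4.84 ln(485/271) = 4.84 × 0.58203 = 2.8170 W/m².
ΔF_B = 4.84 ln(502/271) = 4.84 × 0.61648 = 2.9838 W/m².
Difference: 2.8170 − 2.9838 = -0.1668 W/m².

ΔF_A − ΔF_B = -0.17 W/m²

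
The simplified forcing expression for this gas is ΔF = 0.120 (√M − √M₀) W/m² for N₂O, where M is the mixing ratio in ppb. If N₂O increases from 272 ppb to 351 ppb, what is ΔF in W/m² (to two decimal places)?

ΔF = 0.27 W/m²

N₂O: 0.120 × (√351 − √272) = 0.120 × (18.7350 − 16.4924) = 0.120 × 2.2426 = 0.2691 W/m².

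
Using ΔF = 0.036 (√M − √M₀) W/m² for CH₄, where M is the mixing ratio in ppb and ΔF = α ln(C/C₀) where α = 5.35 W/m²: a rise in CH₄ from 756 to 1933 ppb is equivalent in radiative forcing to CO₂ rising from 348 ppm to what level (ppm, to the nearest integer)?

C ≈ 389 ppm

CH₄ forcing: 0.036 × (√1933 − √756) = 0.036 × (43.9659 − 27.4955) = 0.036 × 16.4704 = 0.59293 W/m².
Set 5.35 ln(C/348) = 0.59293: ln(C/348) = 0.59293/5.35 = 0.11083, so C = 348 × e^0.11083 = 348 × 1.11720 = 388.79 ppm.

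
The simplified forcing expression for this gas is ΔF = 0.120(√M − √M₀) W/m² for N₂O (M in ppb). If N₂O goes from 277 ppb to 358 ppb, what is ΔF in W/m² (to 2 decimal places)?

ΔF = 0.27 W/m²

N₂O: 0.120 × (√358 − √277) = 0.120 × (18.9209 − 16.6433) = 0.120 × 2.2776 = 0.2733 W/m².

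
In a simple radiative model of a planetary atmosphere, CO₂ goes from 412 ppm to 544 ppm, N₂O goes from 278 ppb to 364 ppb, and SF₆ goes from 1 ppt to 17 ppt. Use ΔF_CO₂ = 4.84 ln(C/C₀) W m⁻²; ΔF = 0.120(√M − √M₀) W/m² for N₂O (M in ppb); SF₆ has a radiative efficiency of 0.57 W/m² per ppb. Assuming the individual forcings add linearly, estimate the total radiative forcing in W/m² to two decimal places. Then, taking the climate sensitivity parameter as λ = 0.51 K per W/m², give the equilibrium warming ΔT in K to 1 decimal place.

CO₂: 4.84 × ln(544/412) = 4.84 × ln(1.32039) = 4.84 × 0.27793 = 1.3452 W/m².
N₂O: 0.120 × (√364 − √278) = 0.120 × (19.0788 − 16.6733) = 0.120 × 2.4055 = 0.2887 W/m².
SF₆: Δ = 17 − 1 = 16 ppt = 0.016 ppb; ΔF = 0.57 × 0.016 = 0.0091 W/m².
Total ΔF = 1.3452 + 0.2887 + 0.0091 = 1.6430 W/m².
ΔT = λ ΔF = 0.51 × 1.64 = 0.8364 K.

ΔF = 1.64 W/m²; ΔT = 0.8 K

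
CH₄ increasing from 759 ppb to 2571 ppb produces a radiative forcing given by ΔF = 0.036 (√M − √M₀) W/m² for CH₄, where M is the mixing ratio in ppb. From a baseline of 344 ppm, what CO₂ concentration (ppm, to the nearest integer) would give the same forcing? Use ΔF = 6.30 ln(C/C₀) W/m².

CH₄ forcing: 0.036 × (√2571 − √759) = 0.036 × (50.7050 − 27.5500) = 0.036 × 23.1550 = 0.83358 W/m².
Set 6.30 ln(C/344) = 0.83358: ln(C/344) = 0.83358/6.30 = 0.13231, so C = 344 × e^0.13231 = 344 × 1.14146 = 392.66 ppm.

C ≈ 393 ppm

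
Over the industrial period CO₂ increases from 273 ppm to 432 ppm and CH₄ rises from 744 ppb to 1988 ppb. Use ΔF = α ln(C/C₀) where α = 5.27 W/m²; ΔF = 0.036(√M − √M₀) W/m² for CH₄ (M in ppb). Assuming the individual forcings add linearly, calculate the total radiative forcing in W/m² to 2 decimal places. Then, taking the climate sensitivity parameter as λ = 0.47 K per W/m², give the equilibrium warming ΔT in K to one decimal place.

CO₂: 5.27 × ln(432/273) = 5.27 × ln(1.58242) = 5.27 × 0.45896 = 2.4187 W/m².
CH₄: 0.036 × (√1988 − √744) = 0.036 × (44.5870 − 27.2764) = 0.036 × 17.3106 = 0.6232 W/m².
Total ΔF = 2.4187 + 0.6232 = 3.0419 W/m².
ΔT = λ ΔF = 0.47 × 3.04 = 1.4288 K.

ΔF = 3.04 W/m²; ΔT = 1.4 K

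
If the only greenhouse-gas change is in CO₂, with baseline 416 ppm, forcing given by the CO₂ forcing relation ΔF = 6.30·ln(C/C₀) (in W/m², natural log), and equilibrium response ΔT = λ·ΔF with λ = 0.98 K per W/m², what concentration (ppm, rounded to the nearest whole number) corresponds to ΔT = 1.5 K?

Required forcing: ΔF = ΔT/λ = 1.5/0.98 = 1.5306 W/m².
Then ln(C/416) = ΔF/6.30 = 1.5306/6.30 = 0.24295.
So C = 416 × e^0.24295 = 416 × 1.27500 = 530.40 ppm.

C ≈ 530 ppm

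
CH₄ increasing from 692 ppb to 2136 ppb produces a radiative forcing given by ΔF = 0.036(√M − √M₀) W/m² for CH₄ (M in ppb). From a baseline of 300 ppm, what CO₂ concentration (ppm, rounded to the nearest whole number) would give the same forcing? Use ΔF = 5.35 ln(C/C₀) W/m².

C ≈ 343 ppm

CH₄ forcing: 0.036 × (√2136 − √692) = 0.036 × (46.2169 − 26.3059) = 0.036 × 19.9110 = 0.71680 W/m².
Set 5.35 ln(C/300) = 0.71680: ln(C/300) = 0.71680/5.35 = 0.13398, so C = 300 × e^0.13398 = 300 × 1.14337 = 343.01 ppm.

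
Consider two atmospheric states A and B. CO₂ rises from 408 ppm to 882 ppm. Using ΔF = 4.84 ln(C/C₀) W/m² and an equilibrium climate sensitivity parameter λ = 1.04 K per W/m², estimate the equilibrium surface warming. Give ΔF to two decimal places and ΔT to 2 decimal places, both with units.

ΔF = 3.73 W/m²; ΔT = 3.88 K

CO₂: 4.84 × ln(882/408) = 4.84 × ln(2.16176) = 4.84 × 0.77092 = 3.7313 W/m².
ΔT = λ ΔF = 1.04 × 3.73 = 3.8792 K.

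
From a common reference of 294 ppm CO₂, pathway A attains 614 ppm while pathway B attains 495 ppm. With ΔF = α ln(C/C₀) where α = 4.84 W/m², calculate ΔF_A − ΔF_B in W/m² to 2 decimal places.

ΔF_A = 4.84 ln(614/294) = 4.84 × 0.73642 = 3.5643 W/m².
ΔF_B = 4.84 ln(495/294) = 4.84 × 0.52098 = 2.5215 W/m².
Difference: 3.5643 − 2.5215 = 1.0428 W/m².

ΔF_A − ΔF_B = 1.04 W/m²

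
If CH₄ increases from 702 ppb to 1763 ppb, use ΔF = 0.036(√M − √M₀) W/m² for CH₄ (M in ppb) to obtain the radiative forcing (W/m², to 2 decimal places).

ΔF = 0.56 W/m²

CH₄: 0.036 × (√1763 − √702) = 0.036 × (41.9881 − 26.4953) = 0.036 × 15.4928 = 0.5577 W/m².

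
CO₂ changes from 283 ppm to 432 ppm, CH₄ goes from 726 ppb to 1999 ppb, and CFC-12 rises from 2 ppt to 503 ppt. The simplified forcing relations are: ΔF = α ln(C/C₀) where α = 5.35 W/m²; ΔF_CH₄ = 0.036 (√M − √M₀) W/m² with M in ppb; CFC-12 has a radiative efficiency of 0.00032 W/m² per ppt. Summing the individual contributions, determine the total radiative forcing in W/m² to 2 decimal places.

CO₂: 5.35 × ln(432/283) = 5.35 × ln(1.52650) = 5.35 × 0.42298 = 2.2629 W/m².
CH₄: 0.036 × (√1999 − √726) = 0.036 × (44.7102 − 26.9444) = 0.036 × 17.7658 = 0.6396 W/m².
CFC-12: ΔF = 0.00032 × (503 − 2) = 0.00032 × 501 = 0.1603 W/m².
Total ΔF = 2.2629 + 0.6396 + 0.1603 = 3.0628 W/m².

ΔF = 3.06 W/m²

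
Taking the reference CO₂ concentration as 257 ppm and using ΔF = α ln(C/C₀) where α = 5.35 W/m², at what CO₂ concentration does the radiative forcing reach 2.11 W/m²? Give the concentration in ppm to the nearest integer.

C ≈ 381 ppm

Set 5.35 ln(C/257) = 2.11, so ln(C/257) = 2.11/5.35 = 0.39439.
Then C/257 = e^0.39439 = 1.48348, giving C = 257 × 1.48348 = 381.25 ppm.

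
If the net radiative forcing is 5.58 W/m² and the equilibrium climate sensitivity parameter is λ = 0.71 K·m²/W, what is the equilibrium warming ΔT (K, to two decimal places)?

ΔT = 3.96 K

ΔT = λ ΔF = 0.71 × 5.58 = 3.9618 K.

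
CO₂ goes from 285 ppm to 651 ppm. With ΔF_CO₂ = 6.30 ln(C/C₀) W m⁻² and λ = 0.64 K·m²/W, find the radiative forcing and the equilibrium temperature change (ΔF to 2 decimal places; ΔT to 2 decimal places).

CO₂: 6.30 × ln(651/285) = 6.30 × ln(2.28421) = 6.30 × 0.82602 = 5.2039 W/m².
ΔT = λ ΔF = 0.64 × 5.20 = 3.3280 K.

ΔF = 5.20 W/m²; ΔT = 3.33 K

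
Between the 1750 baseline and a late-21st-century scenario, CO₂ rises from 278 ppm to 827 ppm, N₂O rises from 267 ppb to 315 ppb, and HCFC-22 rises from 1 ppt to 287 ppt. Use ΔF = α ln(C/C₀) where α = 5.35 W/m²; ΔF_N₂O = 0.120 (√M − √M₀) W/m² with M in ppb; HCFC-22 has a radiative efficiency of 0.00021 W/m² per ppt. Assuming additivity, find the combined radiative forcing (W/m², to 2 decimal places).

ΔF = 6.06 W/m²

CO₂: 5.35 × ln(827/278) = 5.35 × ln(2.97482) = 5.35 × 1.09018 = 5.8325 W/m².
N₂O: 0.120 × (√315 − √267) = 0.120 × (17.7482 − 16.3401) = 0.120 × 1.4081 = 0.1690 W/m².
HCFC-22: ΔF = 0.00021 × (287 − 1) = 0.00021 × 286 = 0.0601 W/m².
Total ΔF = 5.8325 + 0.1690 + 0.0601 = 6.0616 W/m².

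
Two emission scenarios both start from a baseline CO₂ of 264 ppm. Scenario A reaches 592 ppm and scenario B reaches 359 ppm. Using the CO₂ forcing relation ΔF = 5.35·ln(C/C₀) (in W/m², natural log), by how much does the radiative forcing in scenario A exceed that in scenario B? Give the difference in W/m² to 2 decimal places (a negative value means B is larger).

ΔF_A = 5.35 ln(592/264) = 5.35 × 0.80756 = 4.3204 W/m².
ΔF_B = 5.35 ln(359/264) = 5.35 × 0.30737 = 1.6444 W/m².
Difference: 4.3204 − 1.6444 = 2.6760 W/m².
(Equivalently, ΔF_A − ΔF_B = 5.35 ln(592/359) = 5.35 × 0.50018 = 2.6760 W/m².)

ΔF_A − ΔF_B = 2.68 W/m²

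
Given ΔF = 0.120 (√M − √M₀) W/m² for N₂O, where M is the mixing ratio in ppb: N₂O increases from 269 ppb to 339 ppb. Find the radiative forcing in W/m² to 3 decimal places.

ΔF = 0.241 W/m²

N₂O: 0.120 × (√339 − √269) = 0.120 × (18.4120 − 16.4012) = 0.120 × 2.0108 = 0.2413 W/m².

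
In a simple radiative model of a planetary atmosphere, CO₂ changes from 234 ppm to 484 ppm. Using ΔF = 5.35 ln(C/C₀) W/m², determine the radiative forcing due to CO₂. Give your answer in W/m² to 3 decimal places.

CO₂: 5.35 × ln(484/234) = 5.35 × ln(2.06838) = 5.35 × 0.72677 = 3.8882 W/m².

ΔF = 3.888 W/m²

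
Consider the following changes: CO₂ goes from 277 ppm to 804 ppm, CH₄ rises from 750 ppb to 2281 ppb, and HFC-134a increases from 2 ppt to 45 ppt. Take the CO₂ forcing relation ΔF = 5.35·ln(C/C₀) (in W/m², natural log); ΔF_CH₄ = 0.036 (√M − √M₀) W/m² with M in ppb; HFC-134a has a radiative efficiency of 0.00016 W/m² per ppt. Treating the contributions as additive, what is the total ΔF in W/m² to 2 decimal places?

CO₂: 5.35 × ln(804/277) = 5.35 × ln(2.90253) = 5.35 × 1.06558 = 5.7009 W/m².
CH₄: 0.036 × (√2281 − √750) = 0.036 × (47.7598 − 27.3861) = 0.036 × 20.3737 = 0.7335 W/m².
HFC-134a: ΔF = 0.00016 × (45 − 2) = 0.00016 × 43 = 0.0069 W/m².
Total ΔF = 5.7009 + 0.7335 + 0.0069 = 6.4413 W/m².

ΔF = 6.44 W/m²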